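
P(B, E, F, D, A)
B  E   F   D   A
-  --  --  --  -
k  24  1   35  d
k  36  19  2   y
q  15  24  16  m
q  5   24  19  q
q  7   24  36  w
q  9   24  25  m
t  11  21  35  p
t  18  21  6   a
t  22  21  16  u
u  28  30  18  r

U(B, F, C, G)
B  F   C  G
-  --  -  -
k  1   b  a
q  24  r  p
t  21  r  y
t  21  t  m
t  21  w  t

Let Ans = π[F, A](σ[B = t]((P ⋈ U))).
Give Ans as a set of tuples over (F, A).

{(21, a), (21, p), (21, u)}

Natural join on B, F: {(k, 24, 1, 35, d, b, a), (q, 15, 24, 16, m, r, p), (q, 5, 24, 19, q, r, p), (q, 7, 24, 36, w, r, p), (q, 9, 24, 25, m, r, p), (t, 11, 21, 35, p, r, y), (t, 11, 21, 35, p, t, m), (t, 11, 21, 35, p, w, t), (t, 18, 21, 6, a, r, y), (t, 18, 21, 6, a, t, m), (t, 18, 21, 6, a, w, t), (t, 22, 21, 16, u, r, y), (t, 22, 21, 16, u, t, m), (t, 22, 21, 16, u, w, t)}
Selection B = t: {(t, 11, 21, 35, p, r, y), (t, 11, 21, 35, p, t, m), (t, 11, 21, 35, p, w, t), (t, 18, 21, 6, a, r, y), (t, 18, 21, 6, a, t, m), (t, 18, 21, 6, a, w, t), (t, 22, 21, 16, u, r, y), (t, 22, 21, 16, u, t, m), (t, 22, 21, 16, u, w, t)}
π_{F, A} gives {(21, a), (21, p), (21, u)} (6 duplicate(s) eliminated).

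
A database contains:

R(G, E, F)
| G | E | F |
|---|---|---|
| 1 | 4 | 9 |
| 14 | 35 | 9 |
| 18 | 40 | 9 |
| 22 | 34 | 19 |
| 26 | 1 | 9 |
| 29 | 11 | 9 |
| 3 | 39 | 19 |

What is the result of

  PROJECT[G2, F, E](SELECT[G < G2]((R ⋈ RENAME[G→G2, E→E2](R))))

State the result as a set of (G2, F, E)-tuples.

{(14, 9, 4), (18, 9, 35), (18, 9, 4), (22, 19, 39), (26, 9, 35), (26, 9, 4), (26, 9, 40), (29, 9, 1), (29, 9, 35), (29, 9, 4), (29, 9, 40)}

ρ[G→G2, E→E2]: schema becomes (G2, E2, F); tuples unchanged.
R ⋈ RENAME[G→G2, E→E2](R) (natural join on F): {(1, 4, 9, 1, 4), (1, 4, 9, 14, 35), (1, 4, 9, 18, 40), (1, 4, 9, 26, 1), (1, 4, 9, 29, 11), (14, 35, 9, 1, 4), (14, 35, 9, 14, 35), (14, 35, 9, 18, 40), (14, 35, 9, 26, 1), (14, 35, 9, 29, 11), (18, 40, 9, 1, 4), (18, 40, 9, 14, 35), (18, 40, 9, 18, 40), (18, 40, 9, 26, 1), (18, 40, 9, 29, 11), (22, 34, 19, 22, 34), (22, 34, 19, 3, 39), (26, 1, 9, 1, 4), (26, 1, 9, 14, 35), (26, 1, 9, 18, 40), (26, 1, 9, 26, 1), (26, 1, 9, 29, 11), (29, 11, 9, 1, 4), (29, 11, 9, 14, 35), (29, 11, 9, 18, 40), (29, 11, 9, 26, 1), (29, 11, 9, 29, 11), (3, 39, 19, 22, 34), (3, 39, 19, 3, 39)}
σ[G < G2]: keep tuples satisfying G < G2 → {(1, 4, 9, 14, 35), (1, 4, 9, 18, 40), (1, 4, 9, 26, 1), (1, 4, 9, 29, 11), (14, 35, 9, 18, 40), (14, 35, 9, 26, 1), (14, 35, 9, 29, 11), (18, 40, 9, 26, 1), (18, 40, 9, 29, 11), (26, 1, 9, 29, 11), (3, 39, 19, 22, 34)}
π[G2, F, E]: project onto (G2, F, E) → {(14, 9, 4), (18, 9, 35), (18, 9, 4), (22, 19, 39), (26, 9, 35), (26, 9, 4), (26, 9, 40), (29, 9, 1), (29, 9, 35), (29, 9, 4), (29, 9, 40)}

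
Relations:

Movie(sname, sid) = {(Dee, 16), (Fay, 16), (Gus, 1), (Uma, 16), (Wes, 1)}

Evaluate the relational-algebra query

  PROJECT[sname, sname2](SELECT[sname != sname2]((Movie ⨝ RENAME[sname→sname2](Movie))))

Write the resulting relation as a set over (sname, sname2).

{(Dee, Fay), (Dee, Uma), (Fay, Dee), (Fay, Uma), (Gus, Wes), (Uma, Dee), (Uma, Fay), (Wes, Gus)}

ρ[sname→sname2]: schema becomes (sname2, sid); tuples unchanged.
Joining Movie and RENAME[sname→sname2](Movie) on sid yields {(Dee, 16, Dee), (Dee, 16, Fay), (Dee, 16, Uma), (Fay, 16, Dee), (Fay, 16, Fay), (Fay, 16, Uma), (Gus, 1, Gus), (Gus, 1, Wes), (Uma, 16, Dee), (Uma, 16, Fay), (Uma, 16, Uma), (Wes, 1, Gus), (Wes, 1, Wes)}.
Filtering on sname != sname2 leaves {(Dee, 16, Fay), (Dee, 16, Uma), (Fay, 16, Dee), (Fay, 16, Uma), (Gus, 1, Wes), (Uma, 16, Dee), (Uma, 16, Fay), (Wes, 1, Gus)}.
Keep only column(s) sname, sname2: {(Dee, Fay), (Dee, Uma), (Fay, Dee), (Fay, Uma), (Gus, Wes), (Uma, Dee), (Uma, Fay), (Wes, Gus)}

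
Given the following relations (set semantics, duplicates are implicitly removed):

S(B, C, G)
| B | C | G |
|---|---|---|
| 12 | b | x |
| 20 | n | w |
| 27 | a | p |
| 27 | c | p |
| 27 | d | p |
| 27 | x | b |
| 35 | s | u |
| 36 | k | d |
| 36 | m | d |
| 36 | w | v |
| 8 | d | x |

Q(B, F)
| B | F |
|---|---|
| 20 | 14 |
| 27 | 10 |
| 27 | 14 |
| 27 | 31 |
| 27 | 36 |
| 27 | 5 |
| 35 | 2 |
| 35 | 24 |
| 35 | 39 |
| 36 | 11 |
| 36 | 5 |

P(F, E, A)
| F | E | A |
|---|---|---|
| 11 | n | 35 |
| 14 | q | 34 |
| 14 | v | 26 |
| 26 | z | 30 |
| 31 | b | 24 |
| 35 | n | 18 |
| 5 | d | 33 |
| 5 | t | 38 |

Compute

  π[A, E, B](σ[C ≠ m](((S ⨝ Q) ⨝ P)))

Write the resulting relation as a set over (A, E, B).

{(24, b, 27), (26, v, 20), (26, v, 27), (33, d, 27), (33, d, 36), (34, q, 20), (34, q, 27), (35, n, 36), (38, t, 27), (38, t, 36)}

Natural join on B: {(20, n, w, 14), (27, a, p, 10), (27, a, p, 14), (27, a, p, 31), (27, a, p, 36), (27, a, p, 5), (27, c, p, 10), (27, c, p, 14), (27, c, p, 31), (27, c, p, 36), (27, c, p, 5), (27, d, p, 10), (27, d, p, 14), (27, d, p, 31), (27, d, p, 36), (27, d, p, 5), (27, x, b, 10), (27, x, b, 14), (27, x, b, 31), (27, x, b, 36), (27, x, b, 5), (35, s, u, 2), (35, s, u, 24), (35, s, u, 39), (36, k, d, 11), (36, k, d, 5), (36, m, d, 11), (36, m, d, 5), (36, w, v, 11), (36, w, v, 5)}
Natural join on F: {(20, n, w, 14, q, 34), (20, n, w, 14, v, 26), (27, a, p, 14, q, 34), (27, a, p, 14, v, 26), (27, a, p, 31, b, 24), (27, a, p, 5, d, 33), (27, a, p, 5, t, 38), (27, c, p, 14, q, 34), (27, c, p, 14, v, 26), (27, c, p, 31, b, 24), (27, c, p, 5, d, 33), (27, c, p, 5, t, 38), (27, d, p, 14, q, 34), (27, d, p, 14, v, 26), (27, d, p, 31, b, 24), (27, d, p, 5, d, 33), (27, d, p, 5, t, 38), (27, x, b, 14, q, 34), (27, x, b, 14, v, 26), (27, x, b, 31, b, 24), (27, x, b, 5, d, 33), (27, x, b, 5, t, 38), (36, k, d, 11, n, 35), (36, k, d, 5, d, 33), (36, k, d, 5, t, 38), (36, m, d, 11, n, 35), (36, m, d, 5, d, 33), (36, m, d, 5, t, 38), (36, w, v, 11, n, 35), (36, w, v, 5, d, 33), (36, w, v, 5, t, 38)}
σ[C ≠ m]: keep tuples satisfying C ≠ m → {(20, n, w, 14, q, 34), (20, n, w, 14, v, 26), (27, a, p, 14, q, 34), (27, a, p, 14, v, 26), (27, a, p, 31, b, 24), (27, a, p, 5, d, 33), (27, a, p, 5, t, 38), (27, c, p, 14, q, 34), (27, c, p, 14, v, 26), (27, c, p, 31, b, 24), (27, c, p, 5, d, 33), (27, c, p, 5, t, 38), (27, d, p, 14, q, 34), (27, d, p, 14, v, 26), (27, d, p, 31, b, 24), (27, d, p, 5, d, 33), (27, d, p, 5, t, 38), (27, x, b, 14, q, 34), (27, x, b, 14, v, 26), (27, x, b, 31, b, 24), (27, x, b, 5, d, 33), (27, x, b, 5, t, 38), (36, k, d, 11, n, 35), (36, k, d, 5, d, 33), (36, k, d, 5, t, 38), (36, w, v, 11, n, 35), (36, w, v, 5, d, 33), (36, w, v, 5, t, 38)}
Projecting to A, E, B (18 duplicate(s) eliminated): {(24, b, 27), (26, v, 20), (26, v, 27), (33, d, 27), (33, d, 36), (34, q, 20), (34, q, 27), (35, n, 36), (38, t, 27), (38, t, 36)}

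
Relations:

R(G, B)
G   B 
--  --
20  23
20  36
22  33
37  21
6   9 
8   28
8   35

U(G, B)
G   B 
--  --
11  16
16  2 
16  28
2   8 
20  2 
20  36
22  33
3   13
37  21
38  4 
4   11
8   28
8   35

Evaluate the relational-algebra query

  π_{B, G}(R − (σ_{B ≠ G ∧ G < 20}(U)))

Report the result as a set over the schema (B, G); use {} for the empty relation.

Selection B ≠ G ∧ G < 20: {(11, 16), (16, 2), (16, 28), (2, 8), (3, 13), (4, 11), (8, 28), (8, 35)}
Set difference of the two operands is {(20, 23), (20, 36), (22, 33), (37, 21), (6, 9)}.
Projecting to B, G: {(21, 37), (23, 20), (33, 22), (36, 20), (9, 6)}

{(21, 37), (23, 20), (33, 22), (36, 20), (9, 6)}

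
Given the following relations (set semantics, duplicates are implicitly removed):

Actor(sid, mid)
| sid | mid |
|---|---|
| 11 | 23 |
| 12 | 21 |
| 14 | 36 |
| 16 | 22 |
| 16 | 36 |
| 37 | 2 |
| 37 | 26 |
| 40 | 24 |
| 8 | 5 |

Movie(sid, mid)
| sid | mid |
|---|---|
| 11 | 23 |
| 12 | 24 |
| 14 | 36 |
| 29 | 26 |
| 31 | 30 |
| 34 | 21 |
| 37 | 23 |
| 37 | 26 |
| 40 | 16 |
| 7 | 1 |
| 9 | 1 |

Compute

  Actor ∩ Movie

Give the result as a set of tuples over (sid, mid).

Set intersection of the two operands is {(11, 23), (14, 36), (37, 26)}.

{(11, 23), (14, 36), (37, 26)}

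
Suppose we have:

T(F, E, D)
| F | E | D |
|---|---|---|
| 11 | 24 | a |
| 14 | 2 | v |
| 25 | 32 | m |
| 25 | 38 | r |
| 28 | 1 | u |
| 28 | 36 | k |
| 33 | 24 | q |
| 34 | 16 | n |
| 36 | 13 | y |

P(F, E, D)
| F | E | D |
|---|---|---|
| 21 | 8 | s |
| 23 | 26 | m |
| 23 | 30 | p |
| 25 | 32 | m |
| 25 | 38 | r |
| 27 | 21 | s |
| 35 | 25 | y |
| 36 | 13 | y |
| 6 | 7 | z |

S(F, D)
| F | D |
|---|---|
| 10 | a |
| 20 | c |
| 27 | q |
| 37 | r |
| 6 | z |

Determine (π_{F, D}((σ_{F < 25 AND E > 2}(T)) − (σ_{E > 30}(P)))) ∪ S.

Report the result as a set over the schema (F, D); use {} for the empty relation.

Filtering on F < 25 AND E > 2 leaves {(11, 24, a)}.
Filtering on E > 30 leaves {(25, 32, m), (25, 38, r)}.
Taking the difference: {(11, 24, a)}
Projecting to F, D: {(11, a)}
Taking the union: {(10, a), (11, a), (20, c), (27, q), (37, r), (6, z)}

{(10, a), (11, a), (20, c), (27, q), (37, r), (6, z)}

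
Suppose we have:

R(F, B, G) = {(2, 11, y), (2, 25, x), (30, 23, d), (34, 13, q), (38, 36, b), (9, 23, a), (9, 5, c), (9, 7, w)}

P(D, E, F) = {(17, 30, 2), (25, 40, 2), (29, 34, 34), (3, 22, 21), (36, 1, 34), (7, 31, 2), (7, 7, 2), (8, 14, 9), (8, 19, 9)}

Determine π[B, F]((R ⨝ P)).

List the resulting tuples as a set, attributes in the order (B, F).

{(11, 2), (13, 34), (23, 9), (25, 2), (5, 9), (7, 9)}

Natural join on F: {(2, 11, y, 17, 30), (2, 11, y, 25, 40), (2, 11, y, 7, 31), (2, 11, y, 7, 7), (2, 25, x, 17, 30), (2, 25, x, 25, 40), (2, 25, x, 7, 31), (2, 25, x, 7, 7), (34, 13, q, 29, 34), (34, 13, q, 36, 1), (9, 23, a, 8, 14), (9, 23, a, 8, 19), (9, 5, c, 8, 14), (9, 5, c, 8, 19), (9, 7, w, 8, 14), (9, 7, w, 8, 19)}
Keep only column(s) B, F (10 duplicate(s) eliminated): {(11, 2), (13, 34), (23, 9), (25, 2), (5, 9), (7, 9)}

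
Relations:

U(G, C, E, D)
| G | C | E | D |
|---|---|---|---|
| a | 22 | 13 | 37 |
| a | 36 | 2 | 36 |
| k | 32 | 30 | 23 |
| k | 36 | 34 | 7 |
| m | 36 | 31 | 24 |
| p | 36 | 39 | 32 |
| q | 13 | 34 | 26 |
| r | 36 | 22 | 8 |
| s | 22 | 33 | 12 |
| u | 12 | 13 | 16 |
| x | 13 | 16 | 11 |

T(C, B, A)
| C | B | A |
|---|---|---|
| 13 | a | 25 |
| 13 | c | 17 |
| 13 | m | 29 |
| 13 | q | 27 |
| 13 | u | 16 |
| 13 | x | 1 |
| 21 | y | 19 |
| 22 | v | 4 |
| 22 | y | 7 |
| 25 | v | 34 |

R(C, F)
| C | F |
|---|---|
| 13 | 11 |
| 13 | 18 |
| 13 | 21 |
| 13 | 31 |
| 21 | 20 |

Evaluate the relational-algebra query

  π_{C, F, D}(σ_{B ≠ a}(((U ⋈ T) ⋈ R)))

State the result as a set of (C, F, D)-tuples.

U ⋈ T (natural join on C): {(a, 22, 13, 37, v, 4), (a, 22, 13, 37, y, 7), (q, 13, 34, 26, a, 25), (q, 13, 34, 26, c, 17), (q, 13, 34, 26, m, 29), (q, 13, 34, 26, q, 27), (q, 13, 34, 26, u, 16), (q, 13, 34, 26, x, 1), (s, 22, 33, 12, v, 4), (s, 22, 33, 12, y, 7), (x, 13, 16, 11, a, 25), (x, 13, 16, 11, c, 17), (x, 13, 16, 11, m, 29), (x, 13, 16, 11, q, 27), (x, 13, 16, 11, u, 16), (x, 13, 16, 11, x, 1)}
(U ⋈ T) ⋈ R (natural join on C): {(q, 13, 34, 26, a, 25, 11), (q, 13, 34, 26, a, 25, 18), (q, 13, 34, 26, a, 25, 21), (q, 13, 34, 26, a, 25, 31), (q, 13, 34, 26, c, 17, 11), (q, 13, 34, 26, c, 17, 18), (q, 13, 34, 26, c, 17, 21), (q, 13, 34, 26, c, 17, 31), (q, 13, 34, 26, m, 29, 11), (q, 13, 34, 26, m, 29, 18), (q, 13, 34, 26, m, 29, 21), (q, 13, 34, 26, m, 29, 31), (q, 13, 34, 26, q, 27, 11), (q, 13, 34, 26, q, 27, 18), (q, 13, 34, 26, q, 27, 21), (q, 13, 34, 26, q, 27, 31), (q, 13, 34, 26, u, 16, 11), (q, 13, 34, 26, u, 16, 18), (q, 13, 34, 26, u, 16, 21), (q, 13, 34, 26, u, 16, 31), (q, 13, 34, 26, x, 1, 11), (q, 13, 34, 26, x, 1, 18), (q, 13, 34, 26, x, 1, 21), (q, 13, 34, 26, x, 1, 31), (x, 13, 16, 11, a, 25, 11), (x, 13, 16, 11, a, 25, 18), (x, 13, 16, 11, a, 25, 21), (x, 13, 16, 11, a, 25, 31), (x, 13, 16, 11, c, 17, 11), (x, 13, 16, 11, c, 17, 18), (x, 13, 16, 11, c, 17, 21), (x, 13, 16, 11, c, 17, 31), (x, 13, 16, 11, m, 29, 11), (x, 13, 16, 11, m, 29, 18), (x, 13, 16, 11, m, 29, 21), (x, 13, 16, 11, m, 29, 31), (x, 13, 16, 11, q, 27, 11), (x, 13, 16, 11, q, 27, 18), (x, 13, 16, 11, q, 27, 21), (x, 13, 16, 11, q, 27, 31), (x, 13, 16, 11, u, 16, 11), (x, 13, 16, 11, u, 16, 18), (x, 13, 16, 11, u, 16, 21), (x, 13, 16, 11, u, 16, 31), (x, 13, 16, 11, x, 1, 11), (x, 13, 16, 11, x, 1, 18), (x, 13, 16, 11, x, 1, 21), (x, 13, 16, 11, x, 1, 31)}
Selection B ≠ a: {(q, 13, 34, 26, c, 17, 11), (q, 13, 34, 26, c, 17, 18), (q, 13, 34, 26, c, 17, 21), (q, 13, 34, 26, c, 17, 31), (q, 13, 34, 26, m, 29, 11), (q, 13, 34, 26, m, 29, 18), (q, 13, 34, 26, m, 29, 21), (q, 13, 34, 26, m, 29, 31), (q, 13, 34, 26, q, 27, 11), (q, 13, 34, 26, q, 27, 18), (q, 13, 34, 26, q, 27, 21), (q, 13, 34, 26, q, 27, 31), (q, 13, 34, 26, u, 16, 11), (q, 13, 34, 26, u, 16, 18), (q, 13, 34, 26, u, 16, 21), (q, 13, 34, 26, u, 16, 31), (q, 13, 34, 26, x, 1, 11), (q, 13, 34, 26, x, 1, 18), (q, 13, 34, 26, x, 1, 21), (q, 13, 34, 26, x, 1, 31), (x, 13, 16, 11, c, 17, 11), (x, 13, 16, 11, c, 17, 18), (x, 13, 16, 11, c, 17, 21), (x, 13, 16, 11, c, 17, 31), (x, 13, 16, 11, m, 29, 11), (x, 13, 16, 11, m, 29, 18), (x, 13, 16, 11, m, 29, 21), (x, 13, 16, 11, m, 29, 31), (x, 13, 16, 11, q, 27, 11), (x, 13, 16, 11, q, 27, 18), (x, 13, 16, 11, q, 27, 21), (x, 13, 16, 11, q, 27, 31), (x, 13, 16, 11, u, 16, 11), (x, 13, 16, 11, u, 16, 18), (x, 13, 16, 11, u, 16, 21), (x, 13, 16, 11, u, 16, 31), (x, 13, 16, 11, x, 1, 11), (x, 13, 16, 11, x, 1, 18), (x, 13, 16, 11, x, 1, 21), (x, 13, 16, 11, x, 1, 31)}
Keep only column(s) C, F, D (32 duplicate(s) eliminated): {(13, 11, 11), (13, 11, 26), (13, 18, 11), (13, 18, 26), (13, 21, 11), (13, 21, 26), (13, 31, 11), (13, 31, 26)}

{(13, 11, 11), (13, 11, 26), (13, 18, 11), (13, 18, 26), (13, 21, 11), (13, 21, 26), (13, 31, 11), (13, 31, 26)}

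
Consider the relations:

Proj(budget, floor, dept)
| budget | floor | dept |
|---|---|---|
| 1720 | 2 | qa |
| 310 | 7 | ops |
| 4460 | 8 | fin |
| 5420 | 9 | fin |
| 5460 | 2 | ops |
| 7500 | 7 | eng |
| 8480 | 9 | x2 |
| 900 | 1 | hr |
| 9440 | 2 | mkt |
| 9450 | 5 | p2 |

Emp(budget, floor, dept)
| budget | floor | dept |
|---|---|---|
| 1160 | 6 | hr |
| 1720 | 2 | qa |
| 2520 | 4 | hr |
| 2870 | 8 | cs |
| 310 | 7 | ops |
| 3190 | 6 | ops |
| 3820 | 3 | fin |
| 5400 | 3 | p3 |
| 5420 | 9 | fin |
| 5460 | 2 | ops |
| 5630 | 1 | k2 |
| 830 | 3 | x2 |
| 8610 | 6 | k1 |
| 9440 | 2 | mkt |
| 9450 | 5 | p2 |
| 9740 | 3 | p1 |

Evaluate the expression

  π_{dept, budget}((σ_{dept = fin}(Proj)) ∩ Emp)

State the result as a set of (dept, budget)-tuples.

{(fin, 5420)}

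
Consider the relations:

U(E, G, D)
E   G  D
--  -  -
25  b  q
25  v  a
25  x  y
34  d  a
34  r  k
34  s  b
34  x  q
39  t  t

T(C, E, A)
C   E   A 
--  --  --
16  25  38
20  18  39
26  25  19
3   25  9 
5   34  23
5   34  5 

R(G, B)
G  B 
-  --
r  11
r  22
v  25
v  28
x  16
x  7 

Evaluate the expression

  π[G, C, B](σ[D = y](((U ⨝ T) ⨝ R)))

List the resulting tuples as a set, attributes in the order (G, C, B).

Joining U and T on E yields {(25, b, q, 16, 38), (25, b, q, 26, 19), (25, b, q, 3, 9), (25, v, a, 16, 38), (25, v, a, 26, 19), (25, v, a, 3, 9), (25, x, y, 16, 38), (25, x, y, 26, 19), (25, x, y, 3, 9), (34, d, a, 5, 23), (34, d, a, 5, 5), (34, r, k, 5, 23), (34, r, k, 5, 5), (34, s, b, 5, 23), (34, s, b, 5, 5), (34, x, q, 5, 23), (34, x, q, 5, 5)}.
Joining (U ⨝ T) and R on G yields {(25, v, a, 16, 38, 25), (25, v, a, 16, 38, 28), (25, v, a, 26, 19, 25), (25, v, a, 26, 19, 28), (25, v, a, 3, 9, 25), (25, v, a, 3, 9, 28), (25, x, y, 16, 38, 16), (25, x, y, 16, 38, 7), (25, x, y, 26, 19, 16), (25, x, y, 26, 19, 7), (25, x, y, 3, 9, 16), (25, x, y, 3, 9, 7), (34, r, k, 5, 23, 11), (34, r, k, 5, 23, 22), (34, r, k, 5, 5, 11), (34, r, k, 5, 5, 22), (34, x, q, 5, 23, 16), (34, x, q, 5, 23, 7), (34, x, q, 5, 5, 16), (34, x, q, 5, 5, 7)}.
Selection D = y: {(25, x, y, 16, 38, 16), (25, x, y, 16, 38, 7), (25, x, y, 26, 19, 16), (25, x, y, 26, 19, 7), (25, x, y, 3, 9, 16), (25, x, y, 3, 9, 7)}
Projecting to G, C, B: {(x, 16, 16), (x, 16, 7), (x, 26, 16), (x, 26, 7), (x, 3, 16), (x, 3, 7)}

{(x, 16, 16), (x, 16, 7), (x, 26, 16), (x, 26, 7), (x, 3, 16), (x, 3, 7)}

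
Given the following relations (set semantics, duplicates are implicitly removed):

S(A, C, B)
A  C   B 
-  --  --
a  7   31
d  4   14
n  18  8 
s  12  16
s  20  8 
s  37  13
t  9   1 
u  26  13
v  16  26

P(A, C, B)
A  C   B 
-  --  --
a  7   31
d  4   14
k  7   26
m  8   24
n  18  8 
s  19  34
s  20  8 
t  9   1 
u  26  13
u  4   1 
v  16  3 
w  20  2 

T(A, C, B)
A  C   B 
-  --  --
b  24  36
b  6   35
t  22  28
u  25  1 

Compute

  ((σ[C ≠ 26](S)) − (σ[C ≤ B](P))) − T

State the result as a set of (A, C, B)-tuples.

σ[C ≠ 26]: keep tuples satisfying C ≠ 26 → {(a, 7, 31), (d, 4, 14), (n, 18, 8), (s, 12, 16), (s, 20, 8), (s, 37, 13), (t, 9, 1), (v, 16, 26)}
σ[C ≤ B]: keep tuples satisfying C ≤ B → {(a, 7, 31), (d, 4, 14), (k, 7, 26), (m, 8, 24), (s, 19, 34)}
Set difference of the two operands is {(n, 18, 8), (s, 12, 16), (s, 20, 8), (s, 37, 13), (t, 9, 1), (v, 16, 26)}.
Set difference of the two operands is {(n, 18, 8), (s, 12, 16), (s, 20, 8), (s, 37, 13), (t, 9, 1), (v, 16, 26)}.

{(n, 18, 8), (s, 12, 16), (s, 20, 8), (s, 37, 13), (t, 9, 1), (v, 16, 26)}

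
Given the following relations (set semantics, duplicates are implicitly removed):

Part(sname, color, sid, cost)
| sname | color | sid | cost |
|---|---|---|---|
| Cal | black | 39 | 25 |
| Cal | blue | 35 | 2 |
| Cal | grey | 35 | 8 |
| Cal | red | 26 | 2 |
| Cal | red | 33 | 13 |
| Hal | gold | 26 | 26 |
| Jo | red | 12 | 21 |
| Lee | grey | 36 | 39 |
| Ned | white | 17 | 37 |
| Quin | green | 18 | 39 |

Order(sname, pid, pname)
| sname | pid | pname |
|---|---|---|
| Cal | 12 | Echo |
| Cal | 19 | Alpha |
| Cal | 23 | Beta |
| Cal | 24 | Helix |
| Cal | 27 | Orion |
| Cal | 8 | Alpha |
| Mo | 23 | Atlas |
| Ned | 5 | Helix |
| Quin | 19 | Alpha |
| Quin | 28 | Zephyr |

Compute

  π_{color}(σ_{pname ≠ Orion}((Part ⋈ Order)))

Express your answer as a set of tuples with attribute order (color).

Joining Part and Order on sname yields {(Cal, black, 39, 25, 12, Echo), (Cal, black, 39, 25, 19, Alpha), (Cal, black, 39, 25, 23, Beta), (Cal, black, 39, 25, 24, Helix), (Cal, black, 39, 25, 27, Orion), (Cal, black, 39, 25, 8, Alpha), (Cal, blue, 35, 2, 12, Echo), (Cal, blue, 35, 2, 19, Alpha), (Cal, blue, 35, 2, 23, Beta), (Cal, blue, 35, 2, 24, Helix), (Cal, blue, 35, 2, 27, Orion), (Cal, blue, 35, 2, 8, Alpha), (Cal, grey, 35, 8, 12, Echo), (Cal, grey, 35, 8, 19, Alpha), (Cal, grey, 35, 8, 23, Beta), (Cal, grey, 35, 8, 24, Helix), (Cal, grey, 35, 8, 27, Orion), (Cal, grey, 35, 8, 8, Alpha), (Cal, red, 26, 2, 12, Echo), (Cal, red, 26, 2, 19, Alpha), (Cal, red, 26, 2, 23, Beta), (Cal, red, 26, 2, 24, Helix), (Cal, red, 26, 2, 27, Orion), (Cal, red, 26, 2, 8, Alpha), (Cal, red, 33, 13, 12, Echo), (Cal, red, 33, 13, 19, Alpha), (Cal, red, 33, 13, 23, Beta), (Cal, red, 33, 13, 24, Helix), (Cal, red, 33, 13, 27, Orion), (Cal, red, 33, 13, 8, Alpha), (Ned, white, 17, 37, 5, Helix), (Quin, green, 18, 39, 19, Alpha), (Quin, green, 18, 39, 28, Zephyr)}.
Filtering on pname ≠ Orion leaves {(Cal, black, 39, 25, 12, Echo), (Cal, black, 39, 25, 19, Alpha), (Cal, black, 39, 25, 23, Beta), (Cal, black, 39, 25, 24, Helix), (Cal, black, 39, 25, 8, Alpha), (Cal, blue, 35, 2, 12, Echo), (Cal, blue, 35, 2, 19, Alpha), (Cal, blue, 35, 2, 23, Beta), (Cal, blue, 35, 2, 24, Helix), (Cal, blue, 35, 2, 8, Alpha), (Cal, grey, 35, 8, 12, Echo), (Cal, grey, 35, 8, 19, Alpha), (Cal, grey, 35, 8, 23, Beta), (Cal, grey, 35, 8, 24, Helix), (Cal, grey, 35, 8, 8, Alpha), (Cal, red, 26, 2, 12, Echo), (Cal, red, 26, 2, 19, Alpha), (Cal, red, 26, 2, 23, Beta), (Cal, red, 26, 2, 24, Helix), (Cal, red, 26, 2, 8, Alpha), (Cal, red, 33, 13, 12, Echo), (Cal, red, 33, 13, 19, Alpha), (Cal, red, 33, 13, 23, Beta), (Cal, red, 33, 13, 24, Helix), (Cal, red, 33, 13, 8, Alpha), (Ned, white, 17, 37, 5, Helix), (Quin, green, 18, 39, 19, Alpha), (Quin, green, 18, 39, 28, Zephyr)}.
Projecting to color (22 duplicate(s) eliminated): {black, blue, green, grey, red, white}

{black, blue, green, grey, red, white}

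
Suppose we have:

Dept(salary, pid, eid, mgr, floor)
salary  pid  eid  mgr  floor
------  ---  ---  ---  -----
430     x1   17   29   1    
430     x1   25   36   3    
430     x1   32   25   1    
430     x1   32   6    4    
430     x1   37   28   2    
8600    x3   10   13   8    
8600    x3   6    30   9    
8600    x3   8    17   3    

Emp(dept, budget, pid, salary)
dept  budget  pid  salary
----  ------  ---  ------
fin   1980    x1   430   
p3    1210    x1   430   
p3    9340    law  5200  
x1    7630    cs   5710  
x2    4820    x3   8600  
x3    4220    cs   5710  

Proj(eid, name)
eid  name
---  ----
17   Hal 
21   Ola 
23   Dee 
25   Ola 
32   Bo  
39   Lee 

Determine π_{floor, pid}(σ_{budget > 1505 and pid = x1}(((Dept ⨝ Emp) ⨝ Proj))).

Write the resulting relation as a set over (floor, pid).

Dept ⋈ Emp (natural join on salary, pid): {(430, x1, 17, 29, 1, fin, 1980), (430, x1, 17, 29, 1, p3, 1210), (430, x1, 25, 36, 3, fin, 1980), (430, x1, 25, 36, 3, p3, 1210), (430, x1, 32, 25, 1, fin, 1980), (430, x1, 32, 25, 1, p3, 1210), (430, x1, 32, 6, 4, fin, 1980), (430, x1, 32, 6, 4, p3, 1210), (430, x1, 37, 28, 2, fin, 1980), (430, x1, 37, 28, 2, p3, 1210), (8600, x3, 10, 13, 8, x2, 4820), (8600, x3, 6, 30, 9, x2, 4820), (8600, x3, 8, 17, 3, x2, 4820)}
(Dept ⨝ Emp) ⋈ Proj (natural join on eid): {(430, x1, 17, 29, 1, fin, 1980, Hal), (430, x1, 17, 29, 1, p3, 1210, Hal), (430, x1, 25, 36, 3, fin, 1980, Ola), (430, x1, 25, 36, 3, p3, 1210, Ola), (430, x1, 32, 25, 1, fin, 1980, Bo), (430, x1, 32, 25, 1, p3, 1210, Bo), (430, x1, 32, 6, 4, fin, 1980, Bo), (430, x1, 32, 6, 4, p3, 1210, Bo)}
Filtering on budget > 1505 and pid = x1 leaves {(430, x1, 17, 29, 1, fin, 1980, Hal), (430, x1, 25, 36, 3, fin, 1980, Ola), (430, x1, 32, 25, 1, fin, 1980, Bo), (430, x1, 32, 6, 4, fin, 1980, Bo)}.
π_{floor, pid} gives {(1, x1), (3, x1), (4, x1)} (1 duplicate(s) eliminated).

{(1, x1), (3, x1), (4, x1)}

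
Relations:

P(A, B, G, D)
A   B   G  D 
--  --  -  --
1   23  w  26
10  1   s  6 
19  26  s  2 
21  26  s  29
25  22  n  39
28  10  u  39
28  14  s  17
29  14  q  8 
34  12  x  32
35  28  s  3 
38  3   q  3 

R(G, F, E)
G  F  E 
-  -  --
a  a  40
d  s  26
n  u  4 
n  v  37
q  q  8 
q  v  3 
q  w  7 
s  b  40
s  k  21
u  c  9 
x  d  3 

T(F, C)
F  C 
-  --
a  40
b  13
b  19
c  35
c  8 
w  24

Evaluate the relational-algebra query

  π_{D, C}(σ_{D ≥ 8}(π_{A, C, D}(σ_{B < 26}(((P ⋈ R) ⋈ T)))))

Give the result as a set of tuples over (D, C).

Joining P and R on G yields {(10, 1, s, 6, b, 40), (10, 1, s, 6, k, 21), (19, 26, s, 2, b, 40), (19, 26, s, 2, k, 21), (21, 26, s, 29, b, 40), (21, 26, s, 29, k, 21), (25, 22, n, 39, u, 4), (25, 22, n, 39, v, 37), (28, 10, u, 39, c, 9), (28, 14, s, 17, b, 40), (28, 14, s, 17, k, 21), (29, 14, q, 8, q, 8), (29, 14, q, 8, v, 3), (29, 14, q, 8, w, 7), (34, 12, x, 32, d, 3), (35, 28, s, 3, b, 40), (35, 28, s, 3, k, 21), (38, 3, q, 3, q, 8), (38, 3, q, 3, v, 3), (38, 3, q, 3, w, 7)}.
Joining (P ⋈ R) and T on F yields {(10, 1, s, 6, b, 40, 13), (10, 1, s, 6, b, 40, 19), (19, 26, s, 2, b, 40, 13), (19, 26, s, 2, b, 40, 19), (21, 26, s, 29, b, 40, 13), (21, 26, s, 29, b, 40, 19), (28, 10, u, 39, c, 9, 35), (28, 10, u, 39, c, 9, 8), (28, 14, s, 17, b, 40, 13), (28, 14, s, 17, b, 40, 19), (29, 14, q, 8, w, 7, 24), (35, 28, s, 3, b, 40, 13), (35, 28, s, 3, b, 40, 19), (38, 3, q, 3, w, 7, 24)}.
Apply σ_{B < 26}; surviving tuples: {(10, 1, s, 6, b, 40, 13), (10, 1, s, 6, b, 40, 19), (28, 10, u, 39, c, 9, 35), (28, 10, u, 39, c, 9, 8), (28, 14, s, 17, b, 40, 13), (28, 14, s, 17, b, 40, 19), (29, 14, q, 8, w, 7, 24), (38, 3, q, 3, w, 7, 24)}
Projecting to A, C, D: {(10, 13, 6), (10, 19, 6), (28, 13, 17), (28, 19, 17), (28, 35, 39), (28, 8, 39), (29, 24, 8), (38, 24, 3)}
Apply σ_{D ≥ 8}; surviving tuples: {(28, 13, 17), (28, 19, 17), (28, 35, 39), (28, 8, 39), (29, 24, 8)}
Projecting to D, C: {(17, 13), (17, 19), (39, 35), (39, 8), (8, 24)}

{(17, 13), (17, 19), (39, 35), (39, 8), (8, 24)}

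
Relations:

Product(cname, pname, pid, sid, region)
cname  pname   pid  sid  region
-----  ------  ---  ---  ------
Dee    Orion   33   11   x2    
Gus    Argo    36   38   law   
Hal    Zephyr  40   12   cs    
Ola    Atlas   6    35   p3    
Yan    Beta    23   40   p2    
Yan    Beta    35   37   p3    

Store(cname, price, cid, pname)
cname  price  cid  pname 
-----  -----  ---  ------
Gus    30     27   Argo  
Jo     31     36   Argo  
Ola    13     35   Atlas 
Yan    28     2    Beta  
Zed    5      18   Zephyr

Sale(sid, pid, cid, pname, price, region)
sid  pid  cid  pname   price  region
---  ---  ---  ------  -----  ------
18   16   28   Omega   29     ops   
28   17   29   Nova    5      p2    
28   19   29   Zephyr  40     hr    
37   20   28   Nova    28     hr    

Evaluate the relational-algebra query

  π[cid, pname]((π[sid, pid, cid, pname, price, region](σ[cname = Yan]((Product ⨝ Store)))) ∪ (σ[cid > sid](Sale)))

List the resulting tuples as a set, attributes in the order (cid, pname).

{(2, Beta), (28, Omega), (29, Nova), (29, Zephyr)}

Natural join on cname, pname: {(Gus, Argo, 36, 38, law, 30, 27), (Ola, Atlas, 6, 35, p3, 13, 35), (Yan, Beta, 23, 40, p2, 28, 2), (Yan, Beta, 35, 37, p3, 28, 2)}
σ[cname = Yan]: keep tuples satisfying cname = Yan → {(Yan, Beta, 23, 40, p2, 28, 2), (Yan, Beta, 35, 37, p3, 28, 2)}
π[sid, pid, cid, pname, price, region]: project onto (sid, pid, cid, pname, price, region) → {(37, 35, 2, Beta, 28, p3), (40, 23, 2, Beta, 28, p2)}
σ[cid > sid]: keep tuples satisfying cid > sid → {(18, 16, 28, Omega, 29, ops), (28, 17, 29, Nova, 5, p2), (28, 19, 29, Zephyr, 40, hr)}
Taking the union: {(18, 16, 28, Omega, 29, ops), (28, 17, 29, Nova, 5, p2), (28, 19, 29, Zephyr, 40, hr), (37, 35, 2, Beta, 28, p3), (40, 23, 2, Beta, 28, p2)}
π[cid, pname]: project onto (cid, pname) (1 duplicate(s) eliminated) → {(2, Beta), (28, Omega), (29, Nova), (29, Zephyr)}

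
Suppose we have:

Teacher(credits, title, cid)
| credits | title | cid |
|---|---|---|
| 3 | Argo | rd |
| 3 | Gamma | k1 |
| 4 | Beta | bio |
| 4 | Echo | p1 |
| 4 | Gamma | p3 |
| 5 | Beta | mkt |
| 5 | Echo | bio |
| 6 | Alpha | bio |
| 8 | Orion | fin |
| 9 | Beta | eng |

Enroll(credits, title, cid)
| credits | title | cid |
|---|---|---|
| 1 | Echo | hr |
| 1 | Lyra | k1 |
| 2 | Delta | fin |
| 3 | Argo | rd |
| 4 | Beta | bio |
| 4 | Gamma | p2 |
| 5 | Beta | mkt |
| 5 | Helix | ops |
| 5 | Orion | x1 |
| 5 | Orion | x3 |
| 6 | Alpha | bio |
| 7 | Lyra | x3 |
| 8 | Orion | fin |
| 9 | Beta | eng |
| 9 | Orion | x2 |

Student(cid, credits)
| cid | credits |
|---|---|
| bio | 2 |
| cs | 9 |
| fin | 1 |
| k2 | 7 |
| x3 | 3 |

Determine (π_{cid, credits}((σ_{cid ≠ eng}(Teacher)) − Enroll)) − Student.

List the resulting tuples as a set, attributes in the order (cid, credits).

σ[cid ≠ eng]: keep tuples satisfying cid ≠ eng → {(3, Argo, rd), (3, Gamma, k1), (4, Beta, bio), (4, Echo, p1), (4, Gamma, p3), (5, Beta, mkt), (5, Echo, bio), (6, Alpha, bio), (8, Orion, fin)}
Taking the difference: {(3, Gamma, k1), (4, Echo, p1), (4, Gamma, p3), (5, Echo, bio)}
Projecting to cid, credits: {(bio, 5), (k1, 3), (p1, 4), (p3, 4)}
Taking the difference: {(bio, 5), (k1, 3), (p1, 4), (p3, 4)}

{(bio, 5), (k1, 3), (p1, 4), (p3, 4)}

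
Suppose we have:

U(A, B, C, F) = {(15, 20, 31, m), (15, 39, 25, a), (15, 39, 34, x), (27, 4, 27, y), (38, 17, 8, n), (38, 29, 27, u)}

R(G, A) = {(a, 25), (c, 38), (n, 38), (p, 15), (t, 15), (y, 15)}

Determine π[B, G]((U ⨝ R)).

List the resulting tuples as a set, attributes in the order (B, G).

Joining U and R on A yields {(15, 20, 31, m, p), (15, 20, 31, m, t), (15, 20, 31, m, y), (15, 39, 25, a, p), (15, 39, 25, a, t), (15, 39, 25, a, y), (15, 39, 34, x, p), (15, 39, 34, x, t), (15, 39, 34, x, y), (38, 17, 8, n, c), (38, 17, 8, n, n), (38, 29, 27, u, c), (38, 29, 27, u, n)}.
Keep only column(s) B, G (3 duplicate(s) eliminated): {(17, c), (17, n), (20, p), (20, t), (20, y), (29, c), (29, n), (39, p), (39, t), (39, y)}

{(17, c), (17, n), (20, p), (20, t), (20, y), (29, c), (29, n), (39, p), (39, t), (39, y)}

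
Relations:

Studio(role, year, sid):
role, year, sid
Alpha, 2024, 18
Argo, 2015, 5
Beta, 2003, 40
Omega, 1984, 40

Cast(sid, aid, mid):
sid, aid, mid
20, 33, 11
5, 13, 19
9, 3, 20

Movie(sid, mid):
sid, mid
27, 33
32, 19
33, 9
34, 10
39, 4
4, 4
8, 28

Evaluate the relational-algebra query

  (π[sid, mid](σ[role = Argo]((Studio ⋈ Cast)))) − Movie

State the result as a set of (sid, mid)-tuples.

Studio ⋈ Cast (natural join on sid): {(Argo, 2015, 5, 13, 19)}
Selection role = Argo: {(Argo, 2015, 5, 13, 19)}
π[sid, mid]: project onto (sid, mid) → {(5, 19)}
Taking the difference: {(5, 19)}

{(5, 19)}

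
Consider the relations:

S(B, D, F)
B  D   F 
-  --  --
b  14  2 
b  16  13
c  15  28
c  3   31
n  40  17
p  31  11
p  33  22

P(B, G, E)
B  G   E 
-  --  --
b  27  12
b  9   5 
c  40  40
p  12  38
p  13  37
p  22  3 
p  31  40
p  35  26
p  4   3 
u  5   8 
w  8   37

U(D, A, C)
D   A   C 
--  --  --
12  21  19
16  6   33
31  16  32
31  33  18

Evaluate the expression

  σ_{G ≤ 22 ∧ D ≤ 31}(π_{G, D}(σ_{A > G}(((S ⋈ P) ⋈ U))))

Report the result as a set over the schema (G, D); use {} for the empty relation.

Joining S and P on B yields {(b, 14, 2, 27, 12), (b, 14, 2, 9, 5), (b, 16, 13, 27, 12), (b, 16, 13, 9, 5), (c, 15, 28, 40, 40), (c, 3, 31, 40, 40), (p, 31, 11, 12, 38), (p, 31, 11, 13, 37), (p, 31, 11, 22, 3), (p, 31, 11, 31, 40), (p, 31, 11, 35, 26), (p, 31, 11, 4, 3), (p, 33, 22, 12, 38), (p, 33, 22, 13, 37), (p, 33, 22, 22, 3), (p, 33, 22, 31, 40), (p, 33, 22, 35, 26), (p, 33, 22, 4, 3)}.
Joining (S ⋈ P) and U on D yields {(b, 16, 13, 27, 12, 6, 33), (b, 16, 13, 9, 5, 6, 33), (p, 31, 11, 12, 38, 16, 32), (p, 31, 11, 12, 38, 33, 18), (p, 31, 11, 13, 37, 16, 32), (p, 31, 11, 13, 37, 33, 18), (p, 31, 11, 22, 3, 16, 32), (p, 31, 11, 22, 3, 33, 18), (p, 31, 11, 31, 40, 16, 32), (p, 31, 11, 31, 40, 33, 18), (p, 31, 11, 35, 26, 16, 32), (p, 31, 11, 35, 26, 33, 18), (p, 31, 11, 4, 3, 16, 32), (p, 31, 11, 4, 3, 33, 18)}.
Filtering on A > G leaves {(p, 31, 11, 12, 38, 16, 32), (p, 31, 11, 12, 38, 33, 18), (p, 31, 11, 13, 37, 16, 32), (p, 31, 11, 13, 37, 33, 18), (p, 31, 11, 22, 3, 33, 18), (p, 31, 11, 31, 40, 33, 18), (p, 31, 11, 4, 3, 16, 32), (p, 31, 11, 4, 3, 33, 18)}.
π[G, D]: project onto (G, D) (3 duplicate(s) eliminated) → {(12, 31), (13, 31), (22, 31), (31, 31), (4, 31)}
Filtering on G ≤ 22 ∧ D ≤ 31 leaves {(12, 31), (13, 31), (22, 31), (4, 31)}.

{(12, 31), (13, 31), (22, 31), (4, 31)}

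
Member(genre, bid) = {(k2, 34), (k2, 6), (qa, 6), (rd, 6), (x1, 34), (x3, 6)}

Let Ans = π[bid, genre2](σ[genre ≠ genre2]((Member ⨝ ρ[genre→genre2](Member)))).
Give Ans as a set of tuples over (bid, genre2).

ρ[genre→genre2]: schema becomes (genre2, bid); tuples unchanged.
Member ⋈ ρ[genre→genre2](Member) (natural join on bid): {(k2, 34, k2), (k2, 34, x1), (k2, 6, k2), (k2, 6, qa), (k2, 6, rd), (k2, 6, x3), (qa, 6, k2), (qa, 6, qa), (qa, 6, rd), (qa, 6, x3), (rd, 6, k2), (rd, 6, qa), (rd, 6, rd), (rd, 6, x3), (x1, 34, k2), (x1, 34, x1), (x3, 6, k2), (x3, 6, qa), (x3, 6, rd), (x3, 6, x3)}
σ[genre ≠ genre2]: keep tuples satisfying genre ≠ genre2 → {(k2, 34, x1), (k2, 6, qa), (k2, 6, rd), (k2, 6, x3), (qa, 6, k2), (qa, 6, rd), (qa, 6, x3), (rd, 6, k2), (rd, 6, qa), (rd, 6, x3), (x1, 34, k2), (x3, 6, k2), (x3, 6, qa), (x3, 6, rd)}
Keep only column(s) bid, genre2 (8 duplicate(s) eliminated): {(34, k2), (34, x1), (6, k2), (6, qa), (6, rd), (6, x3)}

{(34, k2), (34, x1), (6, k2), (6, qa), (6, rd), (6, x3)}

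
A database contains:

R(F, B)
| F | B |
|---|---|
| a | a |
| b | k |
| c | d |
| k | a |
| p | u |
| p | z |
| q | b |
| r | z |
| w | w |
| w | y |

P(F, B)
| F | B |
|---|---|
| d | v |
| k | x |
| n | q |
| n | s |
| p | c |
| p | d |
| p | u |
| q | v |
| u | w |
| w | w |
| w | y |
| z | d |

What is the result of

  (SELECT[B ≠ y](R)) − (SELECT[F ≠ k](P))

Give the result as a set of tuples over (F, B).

Selection B ≠ y: {(a, a), (b, k), (c, d), (k, a), (p, u), (p, z), (q, b), (r, z), (w, w)}
Selection F ≠ k: {(d, v), (n, q), (n, s), (p, c), (p, d), (p, u), (q, v), (u, w), (w, w), (w, y), (z, d)}
Difference: {(a, a), (b, k), (c, d), (k, a), (p, u), (p, z), (q, b), (r, z), (w, w)} with {(d, v), (n, q), (n, s), (p, c), (p, d), (p, u), (q, v), (u, w), (w, w), (w, y), (z, d)} → {(a, a), (b, k), (c, d), (k, a), (p, z), (q, b), (r, z)}

{(a, a), (b, k), (c, d), (k, a), (p, z), (q, b), (r, z)}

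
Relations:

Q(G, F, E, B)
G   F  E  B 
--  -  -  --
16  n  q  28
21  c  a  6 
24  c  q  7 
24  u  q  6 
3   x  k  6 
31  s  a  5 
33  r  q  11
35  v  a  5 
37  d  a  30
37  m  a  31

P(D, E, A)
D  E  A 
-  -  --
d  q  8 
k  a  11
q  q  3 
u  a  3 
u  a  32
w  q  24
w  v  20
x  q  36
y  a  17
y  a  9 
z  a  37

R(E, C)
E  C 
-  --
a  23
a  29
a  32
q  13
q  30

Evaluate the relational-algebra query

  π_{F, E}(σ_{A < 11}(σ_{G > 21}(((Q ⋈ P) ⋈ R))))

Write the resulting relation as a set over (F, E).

{(c, q), (d, a), (m, a), (r, q), (s, a), (u, q), (v, a)}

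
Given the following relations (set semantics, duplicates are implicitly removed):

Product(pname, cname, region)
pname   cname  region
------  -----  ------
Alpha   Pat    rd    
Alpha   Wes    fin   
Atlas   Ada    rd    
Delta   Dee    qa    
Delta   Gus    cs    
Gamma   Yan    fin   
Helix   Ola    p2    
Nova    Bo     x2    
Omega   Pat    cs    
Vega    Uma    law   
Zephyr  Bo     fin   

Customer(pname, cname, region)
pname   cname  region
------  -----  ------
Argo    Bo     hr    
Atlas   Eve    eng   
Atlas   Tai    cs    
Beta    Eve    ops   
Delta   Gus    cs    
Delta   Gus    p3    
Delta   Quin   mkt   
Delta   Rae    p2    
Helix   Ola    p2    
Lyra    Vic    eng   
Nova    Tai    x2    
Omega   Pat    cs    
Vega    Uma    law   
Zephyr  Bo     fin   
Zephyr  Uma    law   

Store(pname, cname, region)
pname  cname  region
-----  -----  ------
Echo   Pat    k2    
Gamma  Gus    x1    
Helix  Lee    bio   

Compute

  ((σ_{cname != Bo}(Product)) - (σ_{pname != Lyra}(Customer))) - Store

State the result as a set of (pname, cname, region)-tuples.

{(Alpha, Pat, rd), (Alpha, Wes, fin), (Atlas, Ada, rd), (Delta, Dee, qa), (Gamma, Yan, fin)}

Apply σ_{cname != Bo}; surviving tuples: {(Alpha, Pat, rd), (Alpha, Wes, fin), (Atlas, Ada, rd), (Delta, Dee, qa), (Delta, Gus, cs), (Gamma, Yan, fin), (Helix, Ola, p2), (Omega, Pat, cs), (Vega, Uma, law)}
Apply σ_{pname != Lyra}; surviving tuples: {(Argo, Bo, hr), (Atlas, Eve, eng), (Atlas, Tai, cs), (Beta, Eve, ops), (Delta, Gus, cs), (Delta, Gus, p3), (Delta, Quin, mkt), (Delta, Rae, p2), (Helix, Ola, p2), (Nova, Tai, x2), (Omega, Pat, cs), (Vega, Uma, law), (Zephyr, Bo, fin), (Zephyr, Uma, law)}
Difference: {(Alpha, Pat, rd), (Alpha, Wes, fin), (Atlas, Ada, rd), (Delta, Dee, qa), (Delta, Gus, cs), (Gamma, Yan, fin), (Helix, Ola, p2), (Omega, Pat, cs), (Vega, Uma, law)} with {(Argo, Bo, hr), (Atlas, Eve, eng), (Atlas, Tai, cs), (Beta, Eve, ops), (Delta, Gus, cs), (Delta, Gus, p3), (Delta, Quin, mkt), (Delta, Rae, p2), (Helix, Ola, p2), (Nova, Tai, x2), (Omega, Pat, cs), (Vega, Uma, law), (Zephyr, Bo, fin), (Zephyr, Uma, law)} → {(Alpha, Pat, rd), (Alpha, Wes, fin), (Atlas, Ada, rd), (Delta, Dee, qa), (Gamma, Yan, fin)}
Difference: {(Alpha, Pat, rd), (Alpha, Wes, fin), (Atlas, Ada, rd), (Delta, Dee, qa), (Gamma, Yan, fin)} with {(Echo, Pat, k2), (Gamma, Gus, x1), (Helix, Lee, bio)} → {(Alpha, Pat, rd), (Alpha, Wes, fin), (Atlas, Ada, rd), (Delta, Dee, qa), (Gamma, Yan, fin)}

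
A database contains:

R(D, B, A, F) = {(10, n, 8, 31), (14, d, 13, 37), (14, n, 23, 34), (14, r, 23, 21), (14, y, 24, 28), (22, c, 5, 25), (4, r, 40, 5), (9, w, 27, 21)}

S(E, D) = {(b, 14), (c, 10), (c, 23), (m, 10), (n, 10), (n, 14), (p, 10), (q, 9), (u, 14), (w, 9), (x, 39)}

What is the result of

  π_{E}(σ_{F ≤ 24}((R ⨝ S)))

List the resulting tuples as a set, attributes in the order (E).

Natural join on D: {(10, n, 8, 31, c), (10, n, 8, 31, m), (10, n, 8, 31, n), (10, n, 8, 31, p), (14, d, 13, 37, b), (14, d, 13, 37, n), (14, d, 13, 37, u), (14, n, 23, 34, b), (14, n, 23, 34, n), (14, n, 23, 34, u), (14, r, 23, 21, b), (14, r, 23, 21, n), (14, r, 23, 21, u), (14, y, 24, 28, b), (14, y, 24, 28, n), (14, y, 24, 28, u), (9, w, 27, 21, q), (9, w, 27, 21, w)}
Filtering on F ≤ 24 leaves {(14, r, 23, 21, b), (14, r, 23, 21, n), (14, r, 23, 21, u), (9, w, 27, 21, q), (9, w, 27, 21, w)}.
Projecting to E: {b, n, q, u, w}

{b, n, q, u, w}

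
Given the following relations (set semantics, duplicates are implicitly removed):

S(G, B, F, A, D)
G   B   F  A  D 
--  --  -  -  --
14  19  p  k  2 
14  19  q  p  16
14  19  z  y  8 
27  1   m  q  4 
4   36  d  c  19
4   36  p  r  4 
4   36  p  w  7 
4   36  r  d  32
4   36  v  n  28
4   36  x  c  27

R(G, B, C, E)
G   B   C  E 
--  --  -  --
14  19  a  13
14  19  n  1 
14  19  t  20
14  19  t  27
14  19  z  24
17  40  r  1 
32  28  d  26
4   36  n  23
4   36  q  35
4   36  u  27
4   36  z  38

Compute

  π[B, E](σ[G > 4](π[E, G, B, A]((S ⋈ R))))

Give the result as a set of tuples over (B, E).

{(19, 1), (19, 13), (19, 20), (19, 24), (19, 27)}

Joining S and R on G, B yields {(14, 19, p, k, 2, a, 13), (14, 19, p, k, 2, n, 1), (14, 19, p, k, 2, t, 20), (14, 19, p, k, 2, t, 27), (14, 19, p, k, 2, z, 24), (14, 19, q, p, 16, a, 13), (14, 19, q, p, 16, n, 1), (14, 19, q, p, 16, t, 20), (14, 19, q, p, 16, t, 27), (14, 19, q, p, 16, z, 24), (14, 19, z, y, 8, a, 13), (14, 19, z, y, 8, n, 1), (14, 19, z, y, 8, t, 20), (14, 19, z, y, 8, t, 27), (14, 19, z, y, 8, z, 24), (4, 36, d, c, 19, n, 23), (4, 36, d, c, 19, q, 35), (4, 36, d, c, 19, u, 27), (4, 36, d, c, 19, z, 38), (4, 36, p, r, 4, n, 23), (4, 36, p, r, 4, q, 35), (4, 36, p, r, 4, u, 27), (4, 36, p, r, 4, z, 38), (4, 36, p, w, 7, n, 23), (4, 36, p, w, 7, q, 35), (4, 36, p, w, 7, u, 27), (4, 36, p, w, 7, z, 38), (4, 36, r, d, 32, n, 23), (4, 36, r, d, 32, q, 35), (4, 36, r, d, 32, u, 27), (4, 36, r, d, 32, z, 38), (4, 36, v, n, 28, n, 23), (4, 36, v, n, 28, q, 35), (4, 36, v, n, 28, u, 27), (4, 36, v, n, 28, z, 38), (4, 36, x, c, 27, n, 23), (4, 36, x, c, 27, q, 35), (4, 36, x, c, 27, u, 27), (4, 36, x, c, 27, z, 38)}.
π_{E, G, B, A} gives {(1, 14, 19, k), (1, 14, 19, p), (1, 14, 19, y), (13, 14, 19, k), (13, 14, 19, p), (13, 14, 19, y), (20, 14, 19, k), (20, 14, 19, p), (20, 14, 19, y), (23, 4, 36, c), (23, 4, 36, d), (23, 4, 36, n), (23, 4, 36, r), (23, 4, 36, w), (24, 14, 19, k), (24, 14, 19, p), (24, 14, 19, y), (27, 14, 19, k), (27, 14, 19, p), (27, 14, 19, y), (27, 4, 36, c), (27, 4, 36, d), (27, 4, 36, n), (27, 4, 36, r), (27, 4, 36, w), (35, 4, 36, c), (35, 4, 36, d), (35, 4, 36, n), (35, 4, 36, r), (35, 4, 36, w), (38, 4, 36, c), (38, 4, 36, d), (38, 4, 36, n), (38, 4, 36, r), (38, 4, 36, w)} (4 duplicate(s) eliminated).
Filtering on G > 4 leaves {(1, 14, 19, k), (1, 14, 19, p), (1, 14, 19, y), (13, 14, 19, k), (13, 14, 19, p), (13, 14, 19, y), (20, 14, 19, k), (20, 14, 19, p), (20, 14, 19, y), (24, 14, 19, k), (24, 14, 19, p), (24, 14, 19, y), (27, 14, 19, k), (27, 14, 19, p), (27, 14, 19, y)}.
π_{B, E} gives {(19, 1), (19, 13), (19, 20), (19, 24), (19, 27)} (10 duplicate(s) eliminated).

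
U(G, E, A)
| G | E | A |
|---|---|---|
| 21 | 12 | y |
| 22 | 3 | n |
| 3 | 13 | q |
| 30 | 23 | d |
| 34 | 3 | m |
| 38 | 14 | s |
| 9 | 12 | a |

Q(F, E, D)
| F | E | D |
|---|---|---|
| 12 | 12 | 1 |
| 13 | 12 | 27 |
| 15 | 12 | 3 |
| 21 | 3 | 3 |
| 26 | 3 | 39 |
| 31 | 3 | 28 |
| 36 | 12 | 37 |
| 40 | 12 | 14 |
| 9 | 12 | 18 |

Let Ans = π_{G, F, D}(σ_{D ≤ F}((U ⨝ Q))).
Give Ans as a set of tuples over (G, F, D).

Natural join on E: {(21, 12, y, 12, 1), (21, 12, y, 13, 27), (21, 12, y, 15, 3), (21, 12, y, 36, 37), (21, 12, y, 40, 14), (21, 12, y, 9, 18), (22, 3, n, 21, 3), (22, 3, n, 26, 39), (22, 3, n, 31, 28), (34, 3, m, 21, 3), (34, 3, m, 26, 39), (34, 3, m, 31, 28), (9, 12, a, 12, 1), (9, 12, a, 13, 27), (9, 12, a, 15, 3), (9, 12, a, 36, 37), (9, 12, a, 40, 14), (9, 12, a, 9, 18)}
σ[D ≤ F]: keep tuples satisfying D ≤ F → {(21, 12, y, 12, 1), (21, 12, y, 15, 3), (21, 12, y, 40, 14), (22, 3, n, 21, 3), (22, 3, n, 31, 28), (34, 3, m, 21, 3), (34, 3, m, 31, 28), (9, 12, a, 12, 1), (9, 12, a, 15, 3), (9, 12, a, 40, 14)}
Projecting to G, F, D: {(21, 12, 1), (21, 15, 3), (21, 40, 14), (22, 21, 3), (22, 31, 28), (34, 21, 3), (34, 31, 28), (9, 12, 1), (9, 15, 3), (9, 40, 14)}

{(21, 12, 1), (21, 15, 3), (21, 40, 14), (22, 21, 3), (22, 31, 28), (34, 21, 3), (34, 31, 28), (9, 12, 1), (9, 15, 3), (9, 40, 14)}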